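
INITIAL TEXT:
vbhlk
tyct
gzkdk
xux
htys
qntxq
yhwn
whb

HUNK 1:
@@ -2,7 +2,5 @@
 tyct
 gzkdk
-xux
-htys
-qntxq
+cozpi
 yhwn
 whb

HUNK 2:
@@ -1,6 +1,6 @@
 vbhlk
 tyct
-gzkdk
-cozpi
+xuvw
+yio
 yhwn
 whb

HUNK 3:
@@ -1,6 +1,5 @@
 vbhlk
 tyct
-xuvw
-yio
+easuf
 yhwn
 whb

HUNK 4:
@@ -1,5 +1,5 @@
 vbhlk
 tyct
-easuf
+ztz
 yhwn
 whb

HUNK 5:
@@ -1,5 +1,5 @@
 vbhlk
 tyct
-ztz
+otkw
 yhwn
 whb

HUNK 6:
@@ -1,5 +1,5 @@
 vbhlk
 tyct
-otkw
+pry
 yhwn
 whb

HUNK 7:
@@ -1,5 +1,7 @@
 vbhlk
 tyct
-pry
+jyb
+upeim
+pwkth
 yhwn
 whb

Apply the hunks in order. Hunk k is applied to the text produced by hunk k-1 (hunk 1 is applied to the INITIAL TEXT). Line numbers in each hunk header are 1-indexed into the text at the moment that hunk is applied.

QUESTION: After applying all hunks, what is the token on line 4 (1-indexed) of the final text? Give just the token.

Hunk 1: at line 2 remove [xux,htys,qntxq] add [cozpi] -> 6 lines: vbhlk tyct gzkdk cozpi yhwn whb
Hunk 2: at line 1 remove [gzkdk,cozpi] add [xuvw,yio] -> 6 lines: vbhlk tyct xuvw yio yhwn whb
Hunk 3: at line 1 remove [xuvw,yio] add [easuf] -> 5 lines: vbhlk tyct easuf yhwn whb
Hunk 4: at line 1 remove [easuf] add [ztz] -> 5 lines: vbhlk tyct ztz yhwn whb
Hunk 5: at line 1 remove [ztz] add [otkw] -> 5 lines: vbhlk tyct otkw yhwn whb
Hunk 6: at line 1 remove [otkw] add [pry] -> 5 lines: vbhlk tyct pry yhwn whb
Hunk 7: at line 1 remove [pry] add [jyb,upeim,pwkth] -> 7 lines: vbhlk tyct jyb upeim pwkth yhwn whb
Final line 4: upeim

Answer: upeim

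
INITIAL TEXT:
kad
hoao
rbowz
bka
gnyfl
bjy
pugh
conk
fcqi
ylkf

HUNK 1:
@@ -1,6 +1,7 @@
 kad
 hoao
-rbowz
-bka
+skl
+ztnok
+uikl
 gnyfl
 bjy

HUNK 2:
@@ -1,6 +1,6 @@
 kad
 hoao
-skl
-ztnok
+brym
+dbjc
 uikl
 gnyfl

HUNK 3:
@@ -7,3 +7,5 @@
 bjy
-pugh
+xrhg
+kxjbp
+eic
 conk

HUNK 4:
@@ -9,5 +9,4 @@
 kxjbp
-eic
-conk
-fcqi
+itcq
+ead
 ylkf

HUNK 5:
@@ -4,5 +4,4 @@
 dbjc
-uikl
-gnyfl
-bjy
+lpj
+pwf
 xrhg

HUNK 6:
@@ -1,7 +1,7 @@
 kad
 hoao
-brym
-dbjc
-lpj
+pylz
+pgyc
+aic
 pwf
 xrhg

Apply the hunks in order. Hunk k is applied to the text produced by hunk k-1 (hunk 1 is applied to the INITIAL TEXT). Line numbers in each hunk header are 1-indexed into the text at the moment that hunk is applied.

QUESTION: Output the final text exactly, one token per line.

Answer: kad
hoao
pylz
pgyc
aic
pwf
xrhg
kxjbp
itcq
ead
ylkf

Derivation:
Hunk 1: at line 1 remove [rbowz,bka] add [skl,ztnok,uikl] -> 11 lines: kad hoao skl ztnok uikl gnyfl bjy pugh conk fcqi ylkf
Hunk 2: at line 1 remove [skl,ztnok] add [brym,dbjc] -> 11 lines: kad hoao brym dbjc uikl gnyfl bjy pugh conk fcqi ylkf
Hunk 3: at line 7 remove [pugh] add [xrhg,kxjbp,eic] -> 13 lines: kad hoao brym dbjc uikl gnyfl bjy xrhg kxjbp eic conk fcqi ylkf
Hunk 4: at line 9 remove [eic,conk,fcqi] add [itcq,ead] -> 12 lines: kad hoao brym dbjc uikl gnyfl bjy xrhg kxjbp itcq ead ylkf
Hunk 5: at line 4 remove [uikl,gnyfl,bjy] add [lpj,pwf] -> 11 lines: kad hoao brym dbjc lpj pwf xrhg kxjbp itcq ead ylkf
Hunk 6: at line 1 remove [brym,dbjc,lpj] add [pylz,pgyc,aic] -> 11 lines: kad hoao pylz pgyc aic pwf xrhg kxjbp itcq ead ylkf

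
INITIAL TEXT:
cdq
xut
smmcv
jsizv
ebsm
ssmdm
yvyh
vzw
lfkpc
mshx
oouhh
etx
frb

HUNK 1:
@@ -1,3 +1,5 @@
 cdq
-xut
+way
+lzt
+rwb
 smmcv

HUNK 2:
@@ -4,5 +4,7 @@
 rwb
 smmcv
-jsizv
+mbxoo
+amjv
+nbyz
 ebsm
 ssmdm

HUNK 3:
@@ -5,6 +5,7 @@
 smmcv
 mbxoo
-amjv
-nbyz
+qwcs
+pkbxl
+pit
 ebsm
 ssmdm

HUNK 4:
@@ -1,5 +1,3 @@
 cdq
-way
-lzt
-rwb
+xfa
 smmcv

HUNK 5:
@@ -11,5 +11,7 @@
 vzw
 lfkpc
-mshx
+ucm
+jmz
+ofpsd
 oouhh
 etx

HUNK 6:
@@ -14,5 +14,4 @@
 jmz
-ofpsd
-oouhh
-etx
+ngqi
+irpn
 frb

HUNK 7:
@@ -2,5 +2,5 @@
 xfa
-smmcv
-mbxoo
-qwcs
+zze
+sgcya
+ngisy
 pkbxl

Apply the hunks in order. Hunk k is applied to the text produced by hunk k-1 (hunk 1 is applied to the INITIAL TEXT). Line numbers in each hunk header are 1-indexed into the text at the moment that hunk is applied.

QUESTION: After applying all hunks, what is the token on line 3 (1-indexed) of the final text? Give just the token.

Hunk 1: at line 1 remove [xut] add [way,lzt,rwb] -> 15 lines: cdq way lzt rwb smmcv jsizv ebsm ssmdm yvyh vzw lfkpc mshx oouhh etx frb
Hunk 2: at line 4 remove [jsizv] add [mbxoo,amjv,nbyz] -> 17 lines: cdq way lzt rwb smmcv mbxoo amjv nbyz ebsm ssmdm yvyh vzw lfkpc mshx oouhh etx frb
Hunk 3: at line 5 remove [amjv,nbyz] add [qwcs,pkbxl,pit] -> 18 lines: cdq way lzt rwb smmcv mbxoo qwcs pkbxl pit ebsm ssmdm yvyh vzw lfkpc mshx oouhh etx frb
Hunk 4: at line 1 remove [way,lzt,rwb] add [xfa] -> 16 lines: cdq xfa smmcv mbxoo qwcs pkbxl pit ebsm ssmdm yvyh vzw lfkpc mshx oouhh etx frb
Hunk 5: at line 11 remove [mshx] add [ucm,jmz,ofpsd] -> 18 lines: cdq xfa smmcv mbxoo qwcs pkbxl pit ebsm ssmdm yvyh vzw lfkpc ucm jmz ofpsd oouhh etx frb
Hunk 6: at line 14 remove [ofpsd,oouhh,etx] add [ngqi,irpn] -> 17 lines: cdq xfa smmcv mbxoo qwcs pkbxl pit ebsm ssmdm yvyh vzw lfkpc ucm jmz ngqi irpn frb
Hunk 7: at line 2 remove [smmcv,mbxoo,qwcs] add [zze,sgcya,ngisy] -> 17 lines: cdq xfa zze sgcya ngisy pkbxl pit ebsm ssmdm yvyh vzw lfkpc ucm jmz ngqi irpn frb
Final line 3: zze

Answer: zze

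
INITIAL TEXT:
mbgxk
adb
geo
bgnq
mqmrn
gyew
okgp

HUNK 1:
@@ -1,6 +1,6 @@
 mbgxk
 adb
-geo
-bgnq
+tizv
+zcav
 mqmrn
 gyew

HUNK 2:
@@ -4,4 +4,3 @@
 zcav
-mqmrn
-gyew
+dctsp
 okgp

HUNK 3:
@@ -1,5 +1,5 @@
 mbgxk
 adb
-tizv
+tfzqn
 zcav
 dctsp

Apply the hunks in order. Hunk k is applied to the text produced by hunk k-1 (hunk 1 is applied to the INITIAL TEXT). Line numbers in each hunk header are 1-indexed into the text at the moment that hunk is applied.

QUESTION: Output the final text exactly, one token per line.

Answer: mbgxk
adb
tfzqn
zcav
dctsp
okgp

Derivation:
Hunk 1: at line 1 remove [geo,bgnq] add [tizv,zcav] -> 7 lines: mbgxk adb tizv zcav mqmrn gyew okgp
Hunk 2: at line 4 remove [mqmrn,gyew] add [dctsp] -> 6 lines: mbgxk adb tizv zcav dctsp okgp
Hunk 3: at line 1 remove [tizv] add [tfzqn] -> 6 lines: mbgxk adb tfzqn zcav dctsp okgp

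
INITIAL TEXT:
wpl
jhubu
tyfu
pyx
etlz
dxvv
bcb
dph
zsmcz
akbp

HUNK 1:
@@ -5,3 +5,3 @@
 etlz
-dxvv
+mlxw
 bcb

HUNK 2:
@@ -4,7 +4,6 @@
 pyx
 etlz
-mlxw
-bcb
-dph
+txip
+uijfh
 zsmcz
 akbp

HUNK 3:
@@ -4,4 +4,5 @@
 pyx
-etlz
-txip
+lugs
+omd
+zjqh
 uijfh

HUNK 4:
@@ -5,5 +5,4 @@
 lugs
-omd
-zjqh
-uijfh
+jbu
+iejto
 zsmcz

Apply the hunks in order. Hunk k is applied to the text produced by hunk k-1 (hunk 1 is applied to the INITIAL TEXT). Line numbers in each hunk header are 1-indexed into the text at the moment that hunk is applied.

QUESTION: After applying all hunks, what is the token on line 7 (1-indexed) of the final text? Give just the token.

Hunk 1: at line 5 remove [dxvv] add [mlxw] -> 10 lines: wpl jhubu tyfu pyx etlz mlxw bcb dph zsmcz akbp
Hunk 2: at line 4 remove [mlxw,bcb,dph] add [txip,uijfh] -> 9 lines: wpl jhubu tyfu pyx etlz txip uijfh zsmcz akbp
Hunk 3: at line 4 remove [etlz,txip] add [lugs,omd,zjqh] -> 10 lines: wpl jhubu tyfu pyx lugs omd zjqh uijfh zsmcz akbp
Hunk 4: at line 5 remove [omd,zjqh,uijfh] add [jbu,iejto] -> 9 lines: wpl jhubu tyfu pyx lugs jbu iejto zsmcz akbp
Final line 7: iejto

Answer: iejto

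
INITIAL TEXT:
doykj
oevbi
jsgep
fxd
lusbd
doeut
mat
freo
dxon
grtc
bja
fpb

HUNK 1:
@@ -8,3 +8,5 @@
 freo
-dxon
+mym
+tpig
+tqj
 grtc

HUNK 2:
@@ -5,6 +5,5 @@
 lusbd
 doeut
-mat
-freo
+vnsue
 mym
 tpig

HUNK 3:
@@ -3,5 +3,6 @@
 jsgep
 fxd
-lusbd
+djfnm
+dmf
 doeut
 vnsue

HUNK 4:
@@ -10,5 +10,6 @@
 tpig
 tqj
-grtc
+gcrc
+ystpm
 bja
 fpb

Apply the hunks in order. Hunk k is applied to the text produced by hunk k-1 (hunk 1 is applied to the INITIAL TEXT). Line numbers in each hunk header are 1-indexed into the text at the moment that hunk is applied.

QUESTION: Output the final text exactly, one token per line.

Hunk 1: at line 8 remove [dxon] add [mym,tpig,tqj] -> 14 lines: doykj oevbi jsgep fxd lusbd doeut mat freo mym tpig tqj grtc bja fpb
Hunk 2: at line 5 remove [mat,freo] add [vnsue] -> 13 lines: doykj oevbi jsgep fxd lusbd doeut vnsue mym tpig tqj grtc bja fpb
Hunk 3: at line 3 remove [lusbd] add [djfnm,dmf] -> 14 lines: doykj oevbi jsgep fxd djfnm dmf doeut vnsue mym tpig tqj grtc bja fpb
Hunk 4: at line 10 remove [grtc] add [gcrc,ystpm] -> 15 lines: doykj oevbi jsgep fxd djfnm dmf doeut vnsue mym tpig tqj gcrc ystpm bja fpb

Answer: doykj
oevbi
jsgep
fxd
djfnm
dmf
doeut
vnsue
mym
tpig
tqj
gcrc
ystpm
bja
fpb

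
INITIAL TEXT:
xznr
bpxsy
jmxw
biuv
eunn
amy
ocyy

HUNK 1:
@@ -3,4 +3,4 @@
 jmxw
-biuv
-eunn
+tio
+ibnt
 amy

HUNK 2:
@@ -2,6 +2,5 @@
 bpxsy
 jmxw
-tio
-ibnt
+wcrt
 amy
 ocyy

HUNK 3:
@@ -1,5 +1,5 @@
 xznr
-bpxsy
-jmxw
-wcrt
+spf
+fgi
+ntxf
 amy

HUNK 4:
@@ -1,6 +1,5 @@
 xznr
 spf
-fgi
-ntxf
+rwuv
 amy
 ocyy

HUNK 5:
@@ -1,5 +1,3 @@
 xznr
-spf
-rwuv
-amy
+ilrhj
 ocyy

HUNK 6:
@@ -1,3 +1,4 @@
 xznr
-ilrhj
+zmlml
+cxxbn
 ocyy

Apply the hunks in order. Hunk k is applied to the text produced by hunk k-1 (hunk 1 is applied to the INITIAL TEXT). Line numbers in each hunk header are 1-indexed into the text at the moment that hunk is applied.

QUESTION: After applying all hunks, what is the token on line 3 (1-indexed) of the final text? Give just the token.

Answer: cxxbn

Derivation:
Hunk 1: at line 3 remove [biuv,eunn] add [tio,ibnt] -> 7 lines: xznr bpxsy jmxw tio ibnt amy ocyy
Hunk 2: at line 2 remove [tio,ibnt] add [wcrt] -> 6 lines: xznr bpxsy jmxw wcrt amy ocyy
Hunk 3: at line 1 remove [bpxsy,jmxw,wcrt] add [spf,fgi,ntxf] -> 6 lines: xznr spf fgi ntxf amy ocyy
Hunk 4: at line 1 remove [fgi,ntxf] add [rwuv] -> 5 lines: xznr spf rwuv amy ocyy
Hunk 5: at line 1 remove [spf,rwuv,amy] add [ilrhj] -> 3 lines: xznr ilrhj ocyy
Hunk 6: at line 1 remove [ilrhj] add [zmlml,cxxbn] -> 4 lines: xznr zmlml cxxbn ocyy
Final line 3: cxxbn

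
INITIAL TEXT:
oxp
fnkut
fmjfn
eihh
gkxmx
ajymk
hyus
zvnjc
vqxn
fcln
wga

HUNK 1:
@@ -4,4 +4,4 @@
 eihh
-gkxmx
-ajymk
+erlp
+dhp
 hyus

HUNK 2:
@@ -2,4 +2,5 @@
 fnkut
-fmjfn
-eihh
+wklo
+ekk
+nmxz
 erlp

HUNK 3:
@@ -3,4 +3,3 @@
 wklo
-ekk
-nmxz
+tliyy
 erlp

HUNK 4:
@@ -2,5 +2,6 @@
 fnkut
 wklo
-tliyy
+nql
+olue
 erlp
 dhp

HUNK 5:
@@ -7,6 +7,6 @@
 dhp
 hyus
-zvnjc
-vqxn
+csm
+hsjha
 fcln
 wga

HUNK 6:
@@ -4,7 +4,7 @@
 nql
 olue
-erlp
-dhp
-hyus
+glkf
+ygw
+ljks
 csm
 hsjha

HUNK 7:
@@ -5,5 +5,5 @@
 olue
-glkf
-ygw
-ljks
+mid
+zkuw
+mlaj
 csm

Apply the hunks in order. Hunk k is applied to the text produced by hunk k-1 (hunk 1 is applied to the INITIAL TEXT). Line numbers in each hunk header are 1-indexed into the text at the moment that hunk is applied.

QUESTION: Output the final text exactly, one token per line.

Hunk 1: at line 4 remove [gkxmx,ajymk] add [erlp,dhp] -> 11 lines: oxp fnkut fmjfn eihh erlp dhp hyus zvnjc vqxn fcln wga
Hunk 2: at line 2 remove [fmjfn,eihh] add [wklo,ekk,nmxz] -> 12 lines: oxp fnkut wklo ekk nmxz erlp dhp hyus zvnjc vqxn fcln wga
Hunk 3: at line 3 remove [ekk,nmxz] add [tliyy] -> 11 lines: oxp fnkut wklo tliyy erlp dhp hyus zvnjc vqxn fcln wga
Hunk 4: at line 2 remove [tliyy] add [nql,olue] -> 12 lines: oxp fnkut wklo nql olue erlp dhp hyus zvnjc vqxn fcln wga
Hunk 5: at line 7 remove [zvnjc,vqxn] add [csm,hsjha] -> 12 lines: oxp fnkut wklo nql olue erlp dhp hyus csm hsjha fcln wga
Hunk 6: at line 4 remove [erlp,dhp,hyus] add [glkf,ygw,ljks] -> 12 lines: oxp fnkut wklo nql olue glkf ygw ljks csm hsjha fcln wga
Hunk 7: at line 5 remove [glkf,ygw,ljks] add [mid,zkuw,mlaj] -> 12 lines: oxp fnkut wklo nql olue mid zkuw mlaj csm hsjha fcln wga

Answer: oxp
fnkut
wklo
nql
olue
mid
zkuw
mlaj
csm
hsjha
fcln
wga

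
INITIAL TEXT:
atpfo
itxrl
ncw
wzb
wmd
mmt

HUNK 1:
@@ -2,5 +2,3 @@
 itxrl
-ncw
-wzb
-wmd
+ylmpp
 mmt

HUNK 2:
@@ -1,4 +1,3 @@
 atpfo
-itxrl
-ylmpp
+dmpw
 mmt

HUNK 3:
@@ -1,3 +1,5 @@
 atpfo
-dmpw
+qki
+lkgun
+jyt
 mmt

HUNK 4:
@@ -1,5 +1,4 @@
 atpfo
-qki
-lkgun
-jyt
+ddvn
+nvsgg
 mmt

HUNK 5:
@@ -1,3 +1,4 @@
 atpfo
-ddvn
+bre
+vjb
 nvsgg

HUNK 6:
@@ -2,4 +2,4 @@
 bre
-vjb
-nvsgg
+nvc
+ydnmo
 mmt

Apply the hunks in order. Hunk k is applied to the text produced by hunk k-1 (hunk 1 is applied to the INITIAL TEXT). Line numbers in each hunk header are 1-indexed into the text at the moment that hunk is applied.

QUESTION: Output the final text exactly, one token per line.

Answer: atpfo
bre
nvc
ydnmo
mmt

Derivation:
Hunk 1: at line 2 remove [ncw,wzb,wmd] add [ylmpp] -> 4 lines: atpfo itxrl ylmpp mmt
Hunk 2: at line 1 remove [itxrl,ylmpp] add [dmpw] -> 3 lines: atpfo dmpw mmt
Hunk 3: at line 1 remove [dmpw] add [qki,lkgun,jyt] -> 5 lines: atpfo qki lkgun jyt mmt
Hunk 4: at line 1 remove [qki,lkgun,jyt] add [ddvn,nvsgg] -> 4 lines: atpfo ddvn nvsgg mmt
Hunk 5: at line 1 remove [ddvn] add [bre,vjb] -> 5 lines: atpfo bre vjb nvsgg mmt
Hunk 6: at line 2 remove [vjb,nvsgg] add [nvc,ydnmo] -> 5 lines: atpfo bre nvc ydnmo mmt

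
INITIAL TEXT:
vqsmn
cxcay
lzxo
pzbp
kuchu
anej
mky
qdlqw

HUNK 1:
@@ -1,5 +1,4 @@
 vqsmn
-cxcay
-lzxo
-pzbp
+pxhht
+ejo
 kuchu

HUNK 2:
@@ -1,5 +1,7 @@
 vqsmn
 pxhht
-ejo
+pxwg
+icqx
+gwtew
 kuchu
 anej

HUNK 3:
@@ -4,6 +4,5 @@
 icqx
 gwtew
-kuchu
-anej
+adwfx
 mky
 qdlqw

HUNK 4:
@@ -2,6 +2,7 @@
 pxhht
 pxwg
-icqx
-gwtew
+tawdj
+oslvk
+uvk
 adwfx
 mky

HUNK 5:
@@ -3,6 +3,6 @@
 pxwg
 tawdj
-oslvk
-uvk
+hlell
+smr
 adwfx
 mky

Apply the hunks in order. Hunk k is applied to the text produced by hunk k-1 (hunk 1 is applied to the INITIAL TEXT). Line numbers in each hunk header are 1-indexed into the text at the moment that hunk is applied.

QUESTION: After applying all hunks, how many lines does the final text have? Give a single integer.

Hunk 1: at line 1 remove [cxcay,lzxo,pzbp] add [pxhht,ejo] -> 7 lines: vqsmn pxhht ejo kuchu anej mky qdlqw
Hunk 2: at line 1 remove [ejo] add [pxwg,icqx,gwtew] -> 9 lines: vqsmn pxhht pxwg icqx gwtew kuchu anej mky qdlqw
Hunk 3: at line 4 remove [kuchu,anej] add [adwfx] -> 8 lines: vqsmn pxhht pxwg icqx gwtew adwfx mky qdlqw
Hunk 4: at line 2 remove [icqx,gwtew] add [tawdj,oslvk,uvk] -> 9 lines: vqsmn pxhht pxwg tawdj oslvk uvk adwfx mky qdlqw
Hunk 5: at line 3 remove [oslvk,uvk] add [hlell,smr] -> 9 lines: vqsmn pxhht pxwg tawdj hlell smr adwfx mky qdlqw
Final line count: 9

Answer: 9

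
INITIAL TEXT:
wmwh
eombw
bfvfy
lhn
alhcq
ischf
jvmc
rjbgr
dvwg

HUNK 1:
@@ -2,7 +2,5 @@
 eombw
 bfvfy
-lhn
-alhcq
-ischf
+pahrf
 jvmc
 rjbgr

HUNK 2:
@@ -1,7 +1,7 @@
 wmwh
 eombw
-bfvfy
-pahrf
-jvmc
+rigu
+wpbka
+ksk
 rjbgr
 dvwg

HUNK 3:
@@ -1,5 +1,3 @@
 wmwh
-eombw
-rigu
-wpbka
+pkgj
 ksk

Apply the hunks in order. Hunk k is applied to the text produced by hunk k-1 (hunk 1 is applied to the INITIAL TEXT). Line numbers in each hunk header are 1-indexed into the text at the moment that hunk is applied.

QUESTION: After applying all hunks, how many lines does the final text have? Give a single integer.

Answer: 5

Derivation:
Hunk 1: at line 2 remove [lhn,alhcq,ischf] add [pahrf] -> 7 lines: wmwh eombw bfvfy pahrf jvmc rjbgr dvwg
Hunk 2: at line 1 remove [bfvfy,pahrf,jvmc] add [rigu,wpbka,ksk] -> 7 lines: wmwh eombw rigu wpbka ksk rjbgr dvwg
Hunk 3: at line 1 remove [eombw,rigu,wpbka] add [pkgj] -> 5 lines: wmwh pkgj ksk rjbgr dvwg
Final line count: 5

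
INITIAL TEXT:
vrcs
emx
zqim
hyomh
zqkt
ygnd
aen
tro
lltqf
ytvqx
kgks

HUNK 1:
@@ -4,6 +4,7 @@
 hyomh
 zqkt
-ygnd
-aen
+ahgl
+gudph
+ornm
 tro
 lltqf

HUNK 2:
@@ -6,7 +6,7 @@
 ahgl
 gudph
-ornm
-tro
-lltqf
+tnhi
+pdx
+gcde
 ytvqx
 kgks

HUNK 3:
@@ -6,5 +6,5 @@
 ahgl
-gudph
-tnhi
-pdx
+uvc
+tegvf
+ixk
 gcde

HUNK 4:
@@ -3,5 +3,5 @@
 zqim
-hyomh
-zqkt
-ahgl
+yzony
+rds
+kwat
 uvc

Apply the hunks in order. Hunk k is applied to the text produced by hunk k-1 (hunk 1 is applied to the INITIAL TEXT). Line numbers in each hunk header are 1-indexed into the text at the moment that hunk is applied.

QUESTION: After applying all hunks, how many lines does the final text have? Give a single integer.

Hunk 1: at line 4 remove [ygnd,aen] add [ahgl,gudph,ornm] -> 12 lines: vrcs emx zqim hyomh zqkt ahgl gudph ornm tro lltqf ytvqx kgks
Hunk 2: at line 6 remove [ornm,tro,lltqf] add [tnhi,pdx,gcde] -> 12 lines: vrcs emx zqim hyomh zqkt ahgl gudph tnhi pdx gcde ytvqx kgks
Hunk 3: at line 6 remove [gudph,tnhi,pdx] add [uvc,tegvf,ixk] -> 12 lines: vrcs emx zqim hyomh zqkt ahgl uvc tegvf ixk gcde ytvqx kgks
Hunk 4: at line 3 remove [hyomh,zqkt,ahgl] add [yzony,rds,kwat] -> 12 lines: vrcs emx zqim yzony rds kwat uvc tegvf ixk gcde ytvqx kgks
Final line count: 12

Answer: 12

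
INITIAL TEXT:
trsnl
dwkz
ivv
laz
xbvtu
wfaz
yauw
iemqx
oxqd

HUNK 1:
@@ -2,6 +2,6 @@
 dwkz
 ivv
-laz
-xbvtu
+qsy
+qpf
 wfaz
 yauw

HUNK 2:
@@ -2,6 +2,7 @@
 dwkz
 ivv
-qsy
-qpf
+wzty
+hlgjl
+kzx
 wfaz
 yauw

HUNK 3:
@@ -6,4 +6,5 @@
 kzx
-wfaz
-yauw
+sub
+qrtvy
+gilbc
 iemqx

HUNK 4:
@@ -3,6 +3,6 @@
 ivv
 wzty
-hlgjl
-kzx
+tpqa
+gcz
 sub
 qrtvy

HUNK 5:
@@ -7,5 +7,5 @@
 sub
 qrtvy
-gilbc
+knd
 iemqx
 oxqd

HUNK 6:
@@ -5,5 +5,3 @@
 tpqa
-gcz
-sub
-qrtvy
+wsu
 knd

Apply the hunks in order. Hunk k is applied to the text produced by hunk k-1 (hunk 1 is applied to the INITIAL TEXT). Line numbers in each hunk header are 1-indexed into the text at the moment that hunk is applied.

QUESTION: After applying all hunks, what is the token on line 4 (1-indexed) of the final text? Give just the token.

Answer: wzty

Derivation:
Hunk 1: at line 2 remove [laz,xbvtu] add [qsy,qpf] -> 9 lines: trsnl dwkz ivv qsy qpf wfaz yauw iemqx oxqd
Hunk 2: at line 2 remove [qsy,qpf] add [wzty,hlgjl,kzx] -> 10 lines: trsnl dwkz ivv wzty hlgjl kzx wfaz yauw iemqx oxqd
Hunk 3: at line 6 remove [wfaz,yauw] add [sub,qrtvy,gilbc] -> 11 lines: trsnl dwkz ivv wzty hlgjl kzx sub qrtvy gilbc iemqx oxqd
Hunk 4: at line 3 remove [hlgjl,kzx] add [tpqa,gcz] -> 11 lines: trsnl dwkz ivv wzty tpqa gcz sub qrtvy gilbc iemqx oxqd
Hunk 5: at line 7 remove [gilbc] add [knd] -> 11 lines: trsnl dwkz ivv wzty tpqa gcz sub qrtvy knd iemqx oxqd
Hunk 6: at line 5 remove [gcz,sub,qrtvy] add [wsu] -> 9 lines: trsnl dwkz ivv wzty tpqa wsu knd iemqx oxqd
Final line 4: wzty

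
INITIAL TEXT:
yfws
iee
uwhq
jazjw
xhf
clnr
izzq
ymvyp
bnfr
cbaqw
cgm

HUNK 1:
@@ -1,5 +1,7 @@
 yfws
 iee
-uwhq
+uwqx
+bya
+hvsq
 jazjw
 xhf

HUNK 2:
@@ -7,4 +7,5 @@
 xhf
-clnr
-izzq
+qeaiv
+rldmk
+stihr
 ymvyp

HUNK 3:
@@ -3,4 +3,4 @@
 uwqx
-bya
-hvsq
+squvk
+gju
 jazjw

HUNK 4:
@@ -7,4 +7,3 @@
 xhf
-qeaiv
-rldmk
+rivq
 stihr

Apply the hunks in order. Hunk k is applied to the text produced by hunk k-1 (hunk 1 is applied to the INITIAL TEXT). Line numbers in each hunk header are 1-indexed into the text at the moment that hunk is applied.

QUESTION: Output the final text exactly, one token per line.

Answer: yfws
iee
uwqx
squvk
gju
jazjw
xhf
rivq
stihr
ymvyp
bnfr
cbaqw
cgm

Derivation:
Hunk 1: at line 1 remove [uwhq] add [uwqx,bya,hvsq] -> 13 lines: yfws iee uwqx bya hvsq jazjw xhf clnr izzq ymvyp bnfr cbaqw cgm
Hunk 2: at line 7 remove [clnr,izzq] add [qeaiv,rldmk,stihr] -> 14 lines: yfws iee uwqx bya hvsq jazjw xhf qeaiv rldmk stihr ymvyp bnfr cbaqw cgm
Hunk 3: at line 3 remove [bya,hvsq] add [squvk,gju] -> 14 lines: yfws iee uwqx squvk gju jazjw xhf qeaiv rldmk stihr ymvyp bnfr cbaqw cgm
Hunk 4: at line 7 remove [qeaiv,rldmk] add [rivq] -> 13 lines: yfws iee uwqx squvk gju jazjw xhf rivq stihr ymvyp bnfr cbaqw cgm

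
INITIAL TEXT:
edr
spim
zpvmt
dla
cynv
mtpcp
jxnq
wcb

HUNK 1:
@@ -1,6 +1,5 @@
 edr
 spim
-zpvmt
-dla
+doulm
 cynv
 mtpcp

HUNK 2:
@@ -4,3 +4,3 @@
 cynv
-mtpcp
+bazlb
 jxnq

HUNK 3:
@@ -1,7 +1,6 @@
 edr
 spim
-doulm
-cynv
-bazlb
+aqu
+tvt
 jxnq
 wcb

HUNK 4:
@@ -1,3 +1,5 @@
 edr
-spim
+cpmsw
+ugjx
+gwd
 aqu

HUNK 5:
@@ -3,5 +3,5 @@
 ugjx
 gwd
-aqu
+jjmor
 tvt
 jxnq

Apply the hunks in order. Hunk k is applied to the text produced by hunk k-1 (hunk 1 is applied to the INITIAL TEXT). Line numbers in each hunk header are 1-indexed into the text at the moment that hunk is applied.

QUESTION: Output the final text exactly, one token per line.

Answer: edr
cpmsw
ugjx
gwd
jjmor
tvt
jxnq
wcb

Derivation:
Hunk 1: at line 1 remove [zpvmt,dla] add [doulm] -> 7 lines: edr spim doulm cynv mtpcp jxnq wcb
Hunk 2: at line 4 remove [mtpcp] add [bazlb] -> 7 lines: edr spim doulm cynv bazlb jxnq wcb
Hunk 3: at line 1 remove [doulm,cynv,bazlb] add [aqu,tvt] -> 6 lines: edr spim aqu tvt jxnq wcb
Hunk 4: at line 1 remove [spim] add [cpmsw,ugjx,gwd] -> 8 lines: edr cpmsw ugjx gwd aqu tvt jxnq wcb
Hunk 5: at line 3 remove [aqu] add [jjmor] -> 8 lines: edr cpmsw ugjx gwd jjmor tvt jxnq wcb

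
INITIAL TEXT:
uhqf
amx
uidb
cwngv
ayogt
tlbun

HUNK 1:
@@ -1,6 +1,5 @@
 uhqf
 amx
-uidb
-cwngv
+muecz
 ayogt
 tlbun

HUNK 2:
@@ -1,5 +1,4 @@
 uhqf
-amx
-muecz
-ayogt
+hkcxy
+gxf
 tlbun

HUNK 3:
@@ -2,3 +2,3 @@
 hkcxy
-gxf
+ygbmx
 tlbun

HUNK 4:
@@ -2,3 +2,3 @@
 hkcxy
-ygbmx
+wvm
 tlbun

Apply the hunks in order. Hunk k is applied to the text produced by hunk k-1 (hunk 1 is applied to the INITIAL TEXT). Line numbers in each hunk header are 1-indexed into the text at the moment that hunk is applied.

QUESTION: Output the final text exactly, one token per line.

Hunk 1: at line 1 remove [uidb,cwngv] add [muecz] -> 5 lines: uhqf amx muecz ayogt tlbun
Hunk 2: at line 1 remove [amx,muecz,ayogt] add [hkcxy,gxf] -> 4 lines: uhqf hkcxy gxf tlbun
Hunk 3: at line 2 remove [gxf] add [ygbmx] -> 4 lines: uhqf hkcxy ygbmx tlbun
Hunk 4: at line 2 remove [ygbmx] add [wvm] -> 4 lines: uhqf hkcxy wvm tlbun

Answer: uhqf
hkcxy
wvm
tlbun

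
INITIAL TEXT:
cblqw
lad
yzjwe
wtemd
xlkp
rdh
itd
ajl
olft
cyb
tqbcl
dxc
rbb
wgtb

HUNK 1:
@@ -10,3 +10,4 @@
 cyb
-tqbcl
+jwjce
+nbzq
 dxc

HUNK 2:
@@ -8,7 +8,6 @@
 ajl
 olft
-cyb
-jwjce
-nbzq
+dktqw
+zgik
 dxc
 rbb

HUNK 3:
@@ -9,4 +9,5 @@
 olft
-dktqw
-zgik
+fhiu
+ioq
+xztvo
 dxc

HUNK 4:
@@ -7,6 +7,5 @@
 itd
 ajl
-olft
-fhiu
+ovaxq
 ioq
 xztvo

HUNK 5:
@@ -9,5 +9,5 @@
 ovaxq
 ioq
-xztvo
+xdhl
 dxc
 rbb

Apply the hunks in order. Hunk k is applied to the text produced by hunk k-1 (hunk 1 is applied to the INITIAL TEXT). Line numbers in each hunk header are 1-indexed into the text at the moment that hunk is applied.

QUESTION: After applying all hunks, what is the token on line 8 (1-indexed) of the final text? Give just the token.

Hunk 1: at line 10 remove [tqbcl] add [jwjce,nbzq] -> 15 lines: cblqw lad yzjwe wtemd xlkp rdh itd ajl olft cyb jwjce nbzq dxc rbb wgtb
Hunk 2: at line 8 remove [cyb,jwjce,nbzq] add [dktqw,zgik] -> 14 lines: cblqw lad yzjwe wtemd xlkp rdh itd ajl olft dktqw zgik dxc rbb wgtb
Hunk 3: at line 9 remove [dktqw,zgik] add [fhiu,ioq,xztvo] -> 15 lines: cblqw lad yzjwe wtemd xlkp rdh itd ajl olft fhiu ioq xztvo dxc rbb wgtb
Hunk 4: at line 7 remove [olft,fhiu] add [ovaxq] -> 14 lines: cblqw lad yzjwe wtemd xlkp rdh itd ajl ovaxq ioq xztvo dxc rbb wgtb
Hunk 5: at line 9 remove [xztvo] add [xdhl] -> 14 lines: cblqw lad yzjwe wtemd xlkp rdh itd ajl ovaxq ioq xdhl dxc rbb wgtb
Final line 8: ajl

Answer: ajl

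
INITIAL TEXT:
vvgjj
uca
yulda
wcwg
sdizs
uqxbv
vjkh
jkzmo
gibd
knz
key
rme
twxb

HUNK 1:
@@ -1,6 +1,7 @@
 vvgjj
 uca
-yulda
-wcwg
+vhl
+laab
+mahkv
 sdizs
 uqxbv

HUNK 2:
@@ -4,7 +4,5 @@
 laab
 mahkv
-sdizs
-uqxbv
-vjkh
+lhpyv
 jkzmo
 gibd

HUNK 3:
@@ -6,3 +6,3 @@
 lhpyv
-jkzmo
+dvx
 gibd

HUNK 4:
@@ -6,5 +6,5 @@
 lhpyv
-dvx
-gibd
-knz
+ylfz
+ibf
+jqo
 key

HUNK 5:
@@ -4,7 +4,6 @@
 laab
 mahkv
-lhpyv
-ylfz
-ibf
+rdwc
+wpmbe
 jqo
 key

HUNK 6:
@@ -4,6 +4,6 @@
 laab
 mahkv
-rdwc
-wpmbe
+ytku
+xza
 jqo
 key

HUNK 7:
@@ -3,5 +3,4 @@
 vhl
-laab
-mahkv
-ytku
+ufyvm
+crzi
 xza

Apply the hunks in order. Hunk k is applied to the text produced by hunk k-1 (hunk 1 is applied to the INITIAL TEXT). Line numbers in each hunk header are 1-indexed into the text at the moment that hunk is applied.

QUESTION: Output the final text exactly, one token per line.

Hunk 1: at line 1 remove [yulda,wcwg] add [vhl,laab,mahkv] -> 14 lines: vvgjj uca vhl laab mahkv sdizs uqxbv vjkh jkzmo gibd knz key rme twxb
Hunk 2: at line 4 remove [sdizs,uqxbv,vjkh] add [lhpyv] -> 12 lines: vvgjj uca vhl laab mahkv lhpyv jkzmo gibd knz key rme twxb
Hunk 3: at line 6 remove [jkzmo] add [dvx] -> 12 lines: vvgjj uca vhl laab mahkv lhpyv dvx gibd knz key rme twxb
Hunk 4: at line 6 remove [dvx,gibd,knz] add [ylfz,ibf,jqo] -> 12 lines: vvgjj uca vhl laab mahkv lhpyv ylfz ibf jqo key rme twxb
Hunk 5: at line 4 remove [lhpyv,ylfz,ibf] add [rdwc,wpmbe] -> 11 lines: vvgjj uca vhl laab mahkv rdwc wpmbe jqo key rme twxb
Hunk 6: at line 4 remove [rdwc,wpmbe] add [ytku,xza] -> 11 lines: vvgjj uca vhl laab mahkv ytku xza jqo key rme twxb
Hunk 7: at line 3 remove [laab,mahkv,ytku] add [ufyvm,crzi] -> 10 lines: vvgjj uca vhl ufyvm crzi xza jqo key rme twxb

Answer: vvgjj
uca
vhl
ufyvm
crzi
xza
jqo
key
rme
twxb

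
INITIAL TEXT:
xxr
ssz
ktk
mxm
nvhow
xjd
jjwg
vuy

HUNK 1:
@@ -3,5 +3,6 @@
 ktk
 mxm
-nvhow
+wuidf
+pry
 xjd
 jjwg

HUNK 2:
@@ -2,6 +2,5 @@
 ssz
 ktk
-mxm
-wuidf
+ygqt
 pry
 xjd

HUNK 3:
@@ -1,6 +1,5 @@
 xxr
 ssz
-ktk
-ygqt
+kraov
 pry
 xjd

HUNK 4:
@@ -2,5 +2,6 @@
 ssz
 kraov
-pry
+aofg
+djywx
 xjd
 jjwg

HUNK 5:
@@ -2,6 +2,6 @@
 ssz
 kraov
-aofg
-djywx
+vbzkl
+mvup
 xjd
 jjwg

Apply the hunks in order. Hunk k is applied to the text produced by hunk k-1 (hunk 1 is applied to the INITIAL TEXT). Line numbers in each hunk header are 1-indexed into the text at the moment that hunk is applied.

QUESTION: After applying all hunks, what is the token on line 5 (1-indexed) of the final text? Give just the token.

Hunk 1: at line 3 remove [nvhow] add [wuidf,pry] -> 9 lines: xxr ssz ktk mxm wuidf pry xjd jjwg vuy
Hunk 2: at line 2 remove [mxm,wuidf] add [ygqt] -> 8 lines: xxr ssz ktk ygqt pry xjd jjwg vuy
Hunk 3: at line 1 remove [ktk,ygqt] add [kraov] -> 7 lines: xxr ssz kraov pry xjd jjwg vuy
Hunk 4: at line 2 remove [pry] add [aofg,djywx] -> 8 lines: xxr ssz kraov aofg djywx xjd jjwg vuy
Hunk 5: at line 2 remove [aofg,djywx] add [vbzkl,mvup] -> 8 lines: xxr ssz kraov vbzkl mvup xjd jjwg vuy
Final line 5: mvup

Answer: mvup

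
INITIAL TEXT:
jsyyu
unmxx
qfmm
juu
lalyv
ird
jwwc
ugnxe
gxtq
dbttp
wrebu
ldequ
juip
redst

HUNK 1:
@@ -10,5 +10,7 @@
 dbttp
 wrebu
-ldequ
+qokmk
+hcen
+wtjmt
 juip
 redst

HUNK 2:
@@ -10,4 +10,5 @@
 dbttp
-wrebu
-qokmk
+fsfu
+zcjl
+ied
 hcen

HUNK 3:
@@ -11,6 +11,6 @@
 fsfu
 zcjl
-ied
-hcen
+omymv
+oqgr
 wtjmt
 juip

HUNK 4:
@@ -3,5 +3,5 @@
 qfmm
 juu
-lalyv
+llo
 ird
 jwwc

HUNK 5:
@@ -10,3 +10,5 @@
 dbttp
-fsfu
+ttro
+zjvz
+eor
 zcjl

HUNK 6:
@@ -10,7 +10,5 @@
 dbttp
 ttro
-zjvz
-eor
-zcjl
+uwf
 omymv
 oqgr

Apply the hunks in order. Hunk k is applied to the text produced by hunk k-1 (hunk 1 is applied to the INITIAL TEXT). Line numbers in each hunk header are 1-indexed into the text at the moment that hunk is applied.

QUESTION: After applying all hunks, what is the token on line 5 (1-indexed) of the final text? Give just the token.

Hunk 1: at line 10 remove [ldequ] add [qokmk,hcen,wtjmt] -> 16 lines: jsyyu unmxx qfmm juu lalyv ird jwwc ugnxe gxtq dbttp wrebu qokmk hcen wtjmt juip redst
Hunk 2: at line 10 remove [wrebu,qokmk] add [fsfu,zcjl,ied] -> 17 lines: jsyyu unmxx qfmm juu lalyv ird jwwc ugnxe gxtq dbttp fsfu zcjl ied hcen wtjmt juip redst
Hunk 3: at line 11 remove [ied,hcen] add [omymv,oqgr] -> 17 lines: jsyyu unmxx qfmm juu lalyv ird jwwc ugnxe gxtq dbttp fsfu zcjl omymv oqgr wtjmt juip redst
Hunk 4: at line 3 remove [lalyv] add [llo] -> 17 lines: jsyyu unmxx qfmm juu llo ird jwwc ugnxe gxtq dbttp fsfu zcjl omymv oqgr wtjmt juip redst
Hunk 5: at line 10 remove [fsfu] add [ttro,zjvz,eor] -> 19 lines: jsyyu unmxx qfmm juu llo ird jwwc ugnxe gxtq dbttp ttro zjvz eor zcjl omymv oqgr wtjmt juip redst
Hunk 6: at line 10 remove [zjvz,eor,zcjl] add [uwf] -> 17 lines: jsyyu unmxx qfmm juu llo ird jwwc ugnxe gxtq dbttp ttro uwf omymv oqgr wtjmt juip redst
Final line 5: llo

Answer: llo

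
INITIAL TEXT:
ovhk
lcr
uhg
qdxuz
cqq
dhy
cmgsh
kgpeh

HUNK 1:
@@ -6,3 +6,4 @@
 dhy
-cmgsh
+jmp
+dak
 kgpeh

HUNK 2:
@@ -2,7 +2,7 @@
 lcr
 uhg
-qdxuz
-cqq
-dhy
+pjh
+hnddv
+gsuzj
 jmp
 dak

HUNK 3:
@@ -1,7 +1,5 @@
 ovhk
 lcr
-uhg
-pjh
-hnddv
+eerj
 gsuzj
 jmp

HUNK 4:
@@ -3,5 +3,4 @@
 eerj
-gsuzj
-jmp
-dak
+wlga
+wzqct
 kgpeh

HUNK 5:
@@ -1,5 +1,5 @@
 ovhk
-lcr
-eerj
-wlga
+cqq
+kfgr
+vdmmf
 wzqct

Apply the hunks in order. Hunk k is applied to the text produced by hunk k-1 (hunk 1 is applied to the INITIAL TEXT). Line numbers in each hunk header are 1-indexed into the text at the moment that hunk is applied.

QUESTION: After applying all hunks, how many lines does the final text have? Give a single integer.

Hunk 1: at line 6 remove [cmgsh] add [jmp,dak] -> 9 lines: ovhk lcr uhg qdxuz cqq dhy jmp dak kgpeh
Hunk 2: at line 2 remove [qdxuz,cqq,dhy] add [pjh,hnddv,gsuzj] -> 9 lines: ovhk lcr uhg pjh hnddv gsuzj jmp dak kgpeh
Hunk 3: at line 1 remove [uhg,pjh,hnddv] add [eerj] -> 7 lines: ovhk lcr eerj gsuzj jmp dak kgpeh
Hunk 4: at line 3 remove [gsuzj,jmp,dak] add [wlga,wzqct] -> 6 lines: ovhk lcr eerj wlga wzqct kgpeh
Hunk 5: at line 1 remove [lcr,eerj,wlga] add [cqq,kfgr,vdmmf] -> 6 lines: ovhk cqq kfgr vdmmf wzqct kgpeh
Final line count: 6

Answer: 6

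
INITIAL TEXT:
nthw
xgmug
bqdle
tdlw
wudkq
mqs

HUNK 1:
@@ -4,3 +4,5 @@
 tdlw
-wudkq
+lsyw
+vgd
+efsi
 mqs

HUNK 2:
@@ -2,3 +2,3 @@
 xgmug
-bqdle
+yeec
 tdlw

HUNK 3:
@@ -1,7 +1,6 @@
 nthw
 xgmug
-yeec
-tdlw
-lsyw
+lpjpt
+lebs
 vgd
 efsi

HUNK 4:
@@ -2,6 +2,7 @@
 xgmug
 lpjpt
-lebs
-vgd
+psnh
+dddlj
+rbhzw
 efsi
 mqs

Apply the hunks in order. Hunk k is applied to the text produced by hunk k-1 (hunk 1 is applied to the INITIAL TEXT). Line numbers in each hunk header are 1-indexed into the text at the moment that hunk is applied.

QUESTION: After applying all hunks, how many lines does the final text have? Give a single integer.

Hunk 1: at line 4 remove [wudkq] add [lsyw,vgd,efsi] -> 8 lines: nthw xgmug bqdle tdlw lsyw vgd efsi mqs
Hunk 2: at line 2 remove [bqdle] add [yeec] -> 8 lines: nthw xgmug yeec tdlw lsyw vgd efsi mqs
Hunk 3: at line 1 remove [yeec,tdlw,lsyw] add [lpjpt,lebs] -> 7 lines: nthw xgmug lpjpt lebs vgd efsi mqs
Hunk 4: at line 2 remove [lebs,vgd] add [psnh,dddlj,rbhzw] -> 8 lines: nthw xgmug lpjpt psnh dddlj rbhzw efsi mqs
Final line count: 8

Answer: 8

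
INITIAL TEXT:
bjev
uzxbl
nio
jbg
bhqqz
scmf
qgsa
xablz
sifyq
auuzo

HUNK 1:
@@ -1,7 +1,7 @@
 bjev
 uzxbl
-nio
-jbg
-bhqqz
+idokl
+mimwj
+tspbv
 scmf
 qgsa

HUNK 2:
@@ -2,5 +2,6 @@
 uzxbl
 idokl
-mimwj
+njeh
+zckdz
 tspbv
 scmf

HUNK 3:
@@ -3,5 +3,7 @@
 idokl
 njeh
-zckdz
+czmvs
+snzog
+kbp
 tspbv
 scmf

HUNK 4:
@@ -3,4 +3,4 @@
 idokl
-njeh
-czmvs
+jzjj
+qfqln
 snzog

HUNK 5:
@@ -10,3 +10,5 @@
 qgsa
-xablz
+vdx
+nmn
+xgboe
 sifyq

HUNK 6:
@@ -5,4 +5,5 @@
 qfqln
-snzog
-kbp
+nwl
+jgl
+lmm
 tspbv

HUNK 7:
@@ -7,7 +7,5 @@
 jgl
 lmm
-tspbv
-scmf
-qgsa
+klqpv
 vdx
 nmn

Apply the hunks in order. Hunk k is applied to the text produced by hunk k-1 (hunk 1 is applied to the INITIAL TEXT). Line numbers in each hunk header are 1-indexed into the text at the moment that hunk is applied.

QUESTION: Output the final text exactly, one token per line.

Hunk 1: at line 1 remove [nio,jbg,bhqqz] add [idokl,mimwj,tspbv] -> 10 lines: bjev uzxbl idokl mimwj tspbv scmf qgsa xablz sifyq auuzo
Hunk 2: at line 2 remove [mimwj] add [njeh,zckdz] -> 11 lines: bjev uzxbl idokl njeh zckdz tspbv scmf qgsa xablz sifyq auuzo
Hunk 3: at line 3 remove [zckdz] add [czmvs,snzog,kbp] -> 13 lines: bjev uzxbl idokl njeh czmvs snzog kbp tspbv scmf qgsa xablz sifyq auuzo
Hunk 4: at line 3 remove [njeh,czmvs] add [jzjj,qfqln] -> 13 lines: bjev uzxbl idokl jzjj qfqln snzog kbp tspbv scmf qgsa xablz sifyq auuzo
Hunk 5: at line 10 remove [xablz] add [vdx,nmn,xgboe] -> 15 lines: bjev uzxbl idokl jzjj qfqln snzog kbp tspbv scmf qgsa vdx nmn xgboe sifyq auuzo
Hunk 6: at line 5 remove [snzog,kbp] add [nwl,jgl,lmm] -> 16 lines: bjev uzxbl idokl jzjj qfqln nwl jgl lmm tspbv scmf qgsa vdx nmn xgboe sifyq auuzo
Hunk 7: at line 7 remove [tspbv,scmf,qgsa] add [klqpv] -> 14 lines: bjev uzxbl idokl jzjj qfqln nwl jgl lmm klqpv vdx nmn xgboe sifyq auuzo

Answer: bjev
uzxbl
idokl
jzjj
qfqln
nwl
jgl
lmm
klqpv
vdx
nmn
xgboe
sifyq
auuzo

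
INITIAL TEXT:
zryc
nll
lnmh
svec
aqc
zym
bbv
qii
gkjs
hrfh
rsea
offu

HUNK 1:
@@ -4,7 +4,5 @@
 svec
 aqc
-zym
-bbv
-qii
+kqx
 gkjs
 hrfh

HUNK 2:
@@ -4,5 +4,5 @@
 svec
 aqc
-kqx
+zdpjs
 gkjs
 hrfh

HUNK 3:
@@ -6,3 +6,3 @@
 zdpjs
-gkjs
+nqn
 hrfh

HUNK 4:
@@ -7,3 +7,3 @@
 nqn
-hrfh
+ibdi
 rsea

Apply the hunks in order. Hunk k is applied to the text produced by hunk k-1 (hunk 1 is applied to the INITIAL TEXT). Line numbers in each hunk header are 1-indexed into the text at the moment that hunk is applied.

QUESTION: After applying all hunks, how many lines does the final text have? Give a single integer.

Hunk 1: at line 4 remove [zym,bbv,qii] add [kqx] -> 10 lines: zryc nll lnmh svec aqc kqx gkjs hrfh rsea offu
Hunk 2: at line 4 remove [kqx] add [zdpjs] -> 10 lines: zryc nll lnmh svec aqc zdpjs gkjs hrfh rsea offu
Hunk 3: at line 6 remove [gkjs] add [nqn] -> 10 lines: zryc nll lnmh svec aqc zdpjs nqn hrfh rsea offu
Hunk 4: at line 7 remove [hrfh] add [ibdi] -> 10 lines: zryc nll lnmh svec aqc zdpjs nqn ibdi rsea offu
Final line count: 10

Answer: 10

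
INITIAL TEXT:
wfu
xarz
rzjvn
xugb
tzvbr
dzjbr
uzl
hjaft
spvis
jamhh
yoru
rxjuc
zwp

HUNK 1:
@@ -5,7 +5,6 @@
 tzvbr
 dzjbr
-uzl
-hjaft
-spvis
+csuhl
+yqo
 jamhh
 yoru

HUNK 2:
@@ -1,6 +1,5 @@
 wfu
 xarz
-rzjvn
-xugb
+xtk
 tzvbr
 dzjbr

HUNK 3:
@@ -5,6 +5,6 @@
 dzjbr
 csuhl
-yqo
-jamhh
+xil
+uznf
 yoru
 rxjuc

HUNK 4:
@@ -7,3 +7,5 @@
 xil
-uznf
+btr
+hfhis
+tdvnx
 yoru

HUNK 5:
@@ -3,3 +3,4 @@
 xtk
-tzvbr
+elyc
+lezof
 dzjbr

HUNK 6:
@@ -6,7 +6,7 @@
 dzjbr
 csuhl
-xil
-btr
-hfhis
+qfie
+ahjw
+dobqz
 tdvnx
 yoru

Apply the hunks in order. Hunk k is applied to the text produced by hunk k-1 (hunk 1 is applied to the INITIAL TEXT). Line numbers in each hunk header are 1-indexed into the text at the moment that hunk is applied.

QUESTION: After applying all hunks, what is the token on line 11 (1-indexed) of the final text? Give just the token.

Answer: tdvnx

Derivation:
Hunk 1: at line 5 remove [uzl,hjaft,spvis] add [csuhl,yqo] -> 12 lines: wfu xarz rzjvn xugb tzvbr dzjbr csuhl yqo jamhh yoru rxjuc zwp
Hunk 2: at line 1 remove [rzjvn,xugb] add [xtk] -> 11 lines: wfu xarz xtk tzvbr dzjbr csuhl yqo jamhh yoru rxjuc zwp
Hunk 3: at line 5 remove [yqo,jamhh] add [xil,uznf] -> 11 lines: wfu xarz xtk tzvbr dzjbr csuhl xil uznf yoru rxjuc zwp
Hunk 4: at line 7 remove [uznf] add [btr,hfhis,tdvnx] -> 13 lines: wfu xarz xtk tzvbr dzjbr csuhl xil btr hfhis tdvnx yoru rxjuc zwp
Hunk 5: at line 3 remove [tzvbr] add [elyc,lezof] -> 14 lines: wfu xarz xtk elyc lezof dzjbr csuhl xil btr hfhis tdvnx yoru rxjuc zwp
Hunk 6: at line 6 remove [xil,btr,hfhis] add [qfie,ahjw,dobqz] -> 14 lines: wfu xarz xtk elyc lezof dzjbr csuhl qfie ahjw dobqz tdvnx yoru rxjuc zwp
Final line 11: tdvnx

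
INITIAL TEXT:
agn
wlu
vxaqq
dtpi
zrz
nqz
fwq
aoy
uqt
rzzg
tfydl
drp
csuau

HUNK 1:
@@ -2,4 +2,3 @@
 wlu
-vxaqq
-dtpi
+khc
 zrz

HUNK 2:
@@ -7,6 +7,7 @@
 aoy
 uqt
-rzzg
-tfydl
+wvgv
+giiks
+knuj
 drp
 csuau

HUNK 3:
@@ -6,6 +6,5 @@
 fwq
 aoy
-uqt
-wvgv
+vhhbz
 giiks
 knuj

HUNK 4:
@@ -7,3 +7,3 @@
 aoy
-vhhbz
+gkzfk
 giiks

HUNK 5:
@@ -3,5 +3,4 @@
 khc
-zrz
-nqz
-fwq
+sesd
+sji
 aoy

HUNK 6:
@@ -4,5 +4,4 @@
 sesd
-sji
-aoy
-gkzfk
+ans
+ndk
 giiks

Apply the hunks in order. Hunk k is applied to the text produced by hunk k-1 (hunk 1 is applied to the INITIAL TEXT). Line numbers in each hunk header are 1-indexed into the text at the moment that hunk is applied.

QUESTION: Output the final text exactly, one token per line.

Hunk 1: at line 2 remove [vxaqq,dtpi] add [khc] -> 12 lines: agn wlu khc zrz nqz fwq aoy uqt rzzg tfydl drp csuau
Hunk 2: at line 7 remove [rzzg,tfydl] add [wvgv,giiks,knuj] -> 13 lines: agn wlu khc zrz nqz fwq aoy uqt wvgv giiks knuj drp csuau
Hunk 3: at line 6 remove [uqt,wvgv] add [vhhbz] -> 12 lines: agn wlu khc zrz nqz fwq aoy vhhbz giiks knuj drp csuau
Hunk 4: at line 7 remove [vhhbz] add [gkzfk] -> 12 lines: agn wlu khc zrz nqz fwq aoy gkzfk giiks knuj drp csuau
Hunk 5: at line 3 remove [zrz,nqz,fwq] add [sesd,sji] -> 11 lines: agn wlu khc sesd sji aoy gkzfk giiks knuj drp csuau
Hunk 6: at line 4 remove [sji,aoy,gkzfk] add [ans,ndk] -> 10 lines: agn wlu khc sesd ans ndk giiks knuj drp csuau

Answer: agn
wlu
khc
sesd
ans
ndk
giiks
knuj
drp
csuau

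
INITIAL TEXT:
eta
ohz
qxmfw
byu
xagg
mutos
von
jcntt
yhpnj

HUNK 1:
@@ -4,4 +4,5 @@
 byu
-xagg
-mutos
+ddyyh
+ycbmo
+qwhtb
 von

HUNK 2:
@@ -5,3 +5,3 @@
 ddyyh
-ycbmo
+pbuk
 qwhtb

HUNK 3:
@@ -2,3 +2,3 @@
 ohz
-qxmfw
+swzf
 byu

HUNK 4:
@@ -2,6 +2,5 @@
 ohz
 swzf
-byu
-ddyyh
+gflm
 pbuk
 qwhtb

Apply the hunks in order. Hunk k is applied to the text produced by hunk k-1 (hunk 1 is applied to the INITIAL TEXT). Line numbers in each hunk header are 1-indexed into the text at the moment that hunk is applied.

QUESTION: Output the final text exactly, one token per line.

Answer: eta
ohz
swzf
gflm
pbuk
qwhtb
von
jcntt
yhpnj

Derivation:
Hunk 1: at line 4 remove [xagg,mutos] add [ddyyh,ycbmo,qwhtb] -> 10 lines: eta ohz qxmfw byu ddyyh ycbmo qwhtb von jcntt yhpnj
Hunk 2: at line 5 remove [ycbmo] add [pbuk] -> 10 lines: eta ohz qxmfw byu ddyyh pbuk qwhtb von jcntt yhpnj
Hunk 3: at line 2 remove [qxmfw] add [swzf] -> 10 lines: eta ohz swzf byu ddyyh pbuk qwhtb von jcntt yhpnj
Hunk 4: at line 2 remove [byu,ddyyh] add [gflm] -> 9 lines: eta ohz swzf gflm pbuk qwhtb von jcntt yhpnj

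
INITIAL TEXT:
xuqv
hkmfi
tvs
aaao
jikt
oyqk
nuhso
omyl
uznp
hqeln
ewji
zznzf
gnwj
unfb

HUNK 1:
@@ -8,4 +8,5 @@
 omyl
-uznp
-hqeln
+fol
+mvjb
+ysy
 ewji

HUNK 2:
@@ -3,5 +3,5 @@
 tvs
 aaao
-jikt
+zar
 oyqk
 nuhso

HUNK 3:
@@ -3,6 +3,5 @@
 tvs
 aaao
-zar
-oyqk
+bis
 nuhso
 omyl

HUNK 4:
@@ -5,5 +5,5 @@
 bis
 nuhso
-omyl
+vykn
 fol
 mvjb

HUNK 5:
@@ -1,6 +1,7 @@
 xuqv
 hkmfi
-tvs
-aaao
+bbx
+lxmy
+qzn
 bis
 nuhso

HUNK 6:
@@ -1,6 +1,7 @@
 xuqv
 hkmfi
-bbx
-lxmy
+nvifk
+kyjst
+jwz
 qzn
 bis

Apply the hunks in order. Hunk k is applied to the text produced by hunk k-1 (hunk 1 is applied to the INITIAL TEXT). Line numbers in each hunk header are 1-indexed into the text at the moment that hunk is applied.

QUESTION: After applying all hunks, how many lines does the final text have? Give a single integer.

Answer: 16

Derivation:
Hunk 1: at line 8 remove [uznp,hqeln] add [fol,mvjb,ysy] -> 15 lines: xuqv hkmfi tvs aaao jikt oyqk nuhso omyl fol mvjb ysy ewji zznzf gnwj unfb
Hunk 2: at line 3 remove [jikt] add [zar] -> 15 lines: xuqv hkmfi tvs aaao zar oyqk nuhso omyl fol mvjb ysy ewji zznzf gnwj unfb
Hunk 3: at line 3 remove [zar,oyqk] add [bis] -> 14 lines: xuqv hkmfi tvs aaao bis nuhso omyl fol mvjb ysy ewji zznzf gnwj unfb
Hunk 4: at line 5 remove [omyl] add [vykn] -> 14 lines: xuqv hkmfi tvs aaao bis nuhso vykn fol mvjb ysy ewji zznzf gnwj unfb
Hunk 5: at line 1 remove [tvs,aaao] add [bbx,lxmy,qzn] -> 15 lines: xuqv hkmfi bbx lxmy qzn bis nuhso vykn fol mvjb ysy ewji zznzf gnwj unfb
Hunk 6: at line 1 remove [bbx,lxmy] add [nvifk,kyjst,jwz] -> 16 lines: xuqv hkmfi nvifk kyjst jwz qzn bis nuhso vykn fol mvjb ysy ewji zznzf gnwj unfb
Final line count: 16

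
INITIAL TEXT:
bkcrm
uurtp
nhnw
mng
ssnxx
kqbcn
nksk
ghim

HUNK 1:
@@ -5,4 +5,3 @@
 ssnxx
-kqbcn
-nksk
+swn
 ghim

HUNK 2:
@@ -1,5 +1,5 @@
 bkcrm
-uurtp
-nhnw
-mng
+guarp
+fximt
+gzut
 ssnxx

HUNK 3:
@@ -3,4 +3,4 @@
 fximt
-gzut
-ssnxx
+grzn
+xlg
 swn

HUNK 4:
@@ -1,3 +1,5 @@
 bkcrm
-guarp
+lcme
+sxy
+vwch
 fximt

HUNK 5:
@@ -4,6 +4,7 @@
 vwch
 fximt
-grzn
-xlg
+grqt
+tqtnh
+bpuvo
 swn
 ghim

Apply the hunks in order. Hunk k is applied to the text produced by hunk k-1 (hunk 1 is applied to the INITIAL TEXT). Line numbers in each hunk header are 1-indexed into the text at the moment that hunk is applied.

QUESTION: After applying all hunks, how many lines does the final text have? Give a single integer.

Hunk 1: at line 5 remove [kqbcn,nksk] add [swn] -> 7 lines: bkcrm uurtp nhnw mng ssnxx swn ghim
Hunk 2: at line 1 remove [uurtp,nhnw,mng] add [guarp,fximt,gzut] -> 7 lines: bkcrm guarp fximt gzut ssnxx swn ghim
Hunk 3: at line 3 remove [gzut,ssnxx] add [grzn,xlg] -> 7 lines: bkcrm guarp fximt grzn xlg swn ghim
Hunk 4: at line 1 remove [guarp] add [lcme,sxy,vwch] -> 9 lines: bkcrm lcme sxy vwch fximt grzn xlg swn ghim
Hunk 5: at line 4 remove [grzn,xlg] add [grqt,tqtnh,bpuvo] -> 10 lines: bkcrm lcme sxy vwch fximt grqt tqtnh bpuvo swn ghim
Final line count: 10

Answer: 10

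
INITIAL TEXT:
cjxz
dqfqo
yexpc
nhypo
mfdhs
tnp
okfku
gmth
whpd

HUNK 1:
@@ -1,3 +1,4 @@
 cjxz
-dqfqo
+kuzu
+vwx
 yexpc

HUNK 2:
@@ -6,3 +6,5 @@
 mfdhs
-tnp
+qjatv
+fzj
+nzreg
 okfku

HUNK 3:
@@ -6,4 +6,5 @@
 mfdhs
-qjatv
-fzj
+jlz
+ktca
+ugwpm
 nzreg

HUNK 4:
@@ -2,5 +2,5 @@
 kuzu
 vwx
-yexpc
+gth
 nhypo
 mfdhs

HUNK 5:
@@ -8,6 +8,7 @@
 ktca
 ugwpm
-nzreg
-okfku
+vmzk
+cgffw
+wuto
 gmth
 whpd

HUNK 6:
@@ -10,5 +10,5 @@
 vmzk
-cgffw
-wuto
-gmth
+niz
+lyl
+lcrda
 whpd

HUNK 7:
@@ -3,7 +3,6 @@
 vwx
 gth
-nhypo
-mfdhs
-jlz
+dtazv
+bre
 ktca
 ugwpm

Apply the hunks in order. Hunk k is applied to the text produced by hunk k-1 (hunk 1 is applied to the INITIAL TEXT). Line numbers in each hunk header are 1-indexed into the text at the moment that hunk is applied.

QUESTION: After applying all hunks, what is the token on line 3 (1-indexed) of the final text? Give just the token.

Answer: vwx

Derivation:
Hunk 1: at line 1 remove [dqfqo] add [kuzu,vwx] -> 10 lines: cjxz kuzu vwx yexpc nhypo mfdhs tnp okfku gmth whpd
Hunk 2: at line 6 remove [tnp] add [qjatv,fzj,nzreg] -> 12 lines: cjxz kuzu vwx yexpc nhypo mfdhs qjatv fzj nzreg okfku gmth whpd
Hunk 3: at line 6 remove [qjatv,fzj] add [jlz,ktca,ugwpm] -> 13 lines: cjxz kuzu vwx yexpc nhypo mfdhs jlz ktca ugwpm nzreg okfku gmth whpd
Hunk 4: at line 2 remove [yexpc] add [gth] -> 13 lines: cjxz kuzu vwx gth nhypo mfdhs jlz ktca ugwpm nzreg okfku gmth whpd
Hunk 5: at line 8 remove [nzreg,okfku] add [vmzk,cgffw,wuto] -> 14 lines: cjxz kuzu vwx gth nhypo mfdhs jlz ktca ugwpm vmzk cgffw wuto gmth whpd
Hunk 6: at line 10 remove [cgffw,wuto,gmth] add [niz,lyl,lcrda] -> 14 lines: cjxz kuzu vwx gth nhypo mfdhs jlz ktca ugwpm vmzk niz lyl lcrda whpd
Hunk 7: at line 3 remove [nhypo,mfdhs,jlz] add [dtazv,bre] -> 13 lines: cjxz kuzu vwx gth dtazv bre ktca ugwpm vmzk niz lyl lcrda whpd
Final line 3: vwx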